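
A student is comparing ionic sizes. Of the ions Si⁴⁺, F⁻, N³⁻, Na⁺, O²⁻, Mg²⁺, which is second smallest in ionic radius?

These species are isoelectronic with 10 electrons. The only difference is the number of protons: Si⁴⁺ (Z=14), Mg²⁺ (Z=12), Na⁺ (Z=11), F⁻ (Z=9), O²⁻ (Z=8), N³⁻ (Z=7). The strongest nuclear pull (Si⁴⁺) gives the smallest ion.
Full ascending order: Si⁴⁺ < Mg²⁺ < Na⁺ < F⁻ < O²⁻ < N³⁻. Counting from the smallest, position 2 is Mg²⁺.

Mg²⁺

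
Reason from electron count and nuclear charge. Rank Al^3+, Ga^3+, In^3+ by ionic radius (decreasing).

In^3+ > Ga^3+ > Al^3+

All are in the same group with charge +3. Radius grows down the group as n (the outermost shell) increases.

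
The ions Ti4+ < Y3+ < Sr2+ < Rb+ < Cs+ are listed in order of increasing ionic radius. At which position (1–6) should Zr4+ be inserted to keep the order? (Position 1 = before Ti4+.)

2

Ti4+: 18 e⁻, Z=22, Zr4+: 36 e⁻, Z=40, Y3+: 36 e⁻, Z=39, Sr2+: 36 e⁻, Z=38, Rb+: 36 e⁻, Z=37, Cs+: 54 e⁻, Z=55. Ti4+ < Zr4+ (same group, 1 shell fewer); Zr4+ < Y3+ (isoelectronic, higher Z=40 is smaller); Y3+ < Sr2+ (both 36 e⁻, Z=39>38); Sr2+ < Rb+ (isoelectronic, higher Z=38 is smaller); Rb+ < Cs+ (same group, 1 shell fewer).
Putting Zr4+ in gives Ti4+ < Zr4+ < Y3+ < Sr2+ < Rb+ < Cs+; it lands at slot 2.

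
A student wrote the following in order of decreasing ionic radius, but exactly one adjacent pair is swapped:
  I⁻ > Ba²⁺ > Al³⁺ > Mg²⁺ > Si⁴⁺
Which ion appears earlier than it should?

Al³⁺

Scanning neighbour by neighbour, only Al³⁺/Mg²⁺ violates a trend: they are isoelectronic (10 e⁻) and Al has more protons than Mg (13 vs 12), making Al³⁺ smaller. That makes Al³⁺ the one sitting a position early relative to where it belongs.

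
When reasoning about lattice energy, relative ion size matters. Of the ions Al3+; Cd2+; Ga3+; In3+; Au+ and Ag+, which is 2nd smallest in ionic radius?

Work out protons and electrons: Al3+ (Z=13, 10 e⁻), Ga3+ (Z=31, 28 e⁻), In3+ (Z=49, 46 e⁻), Cd2+ (Z=48, 46 e⁻), Ag+ (Z=47, 46 e⁻), Au+ (Z=79, 78 e⁻). Al3+ < Ga3+ (same group, period 3 vs 4); Ga3+ < In3+ (same group, period 4 vs 5); In3+ < Cd2+ (isoelectronic, higher Z=49 is smaller); Cd2+ < Ag+ (isoelectronic, higher Z=48 is smaller); Ag+ < Au+ (same group, 1 shell fewer).
Full ascending order: Al3+ < Ga3+ < In3+ < Cd2+ < Ag+ < Au+. Counting from the smallest, position 2 is Ga3+.

Ga3+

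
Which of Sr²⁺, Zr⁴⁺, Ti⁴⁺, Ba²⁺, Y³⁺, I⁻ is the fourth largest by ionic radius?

Y³⁺

Tabulating Z and e⁻: Ti⁴⁺ (Z=22, 18 e⁻), Zr⁴⁺ (Z=40, 36 e⁻), Y³⁺ (Z=39, 36 e⁻), Sr²⁺ (Z=38, 36 e⁻), Ba²⁺ (Z=56, 54 e⁻), I⁻ (Z=53, 54 e⁻). Ti⁴⁺ < Zr⁴⁺ (same group, 1 shell fewer); Zr⁴⁺ < Y³⁺ (both 36 e⁻, Z=40>39); Y³⁺ < Sr²⁺ (isoelectronic, higher Z=39 is smaller); Sr²⁺ < Ba²⁺ (same group, 1 shell fewer); Ba²⁺ < I⁻ (both 54 e⁻, Z=56>53).
That gives Ti⁴⁺ < Zr⁴⁺ < Y³⁺ < Sr²⁺ < Ba²⁺ < I⁻. From the largest end, number 4 is Y³⁺.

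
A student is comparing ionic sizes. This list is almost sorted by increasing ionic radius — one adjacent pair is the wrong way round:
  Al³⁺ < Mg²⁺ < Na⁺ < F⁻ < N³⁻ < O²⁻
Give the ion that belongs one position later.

N³⁻

Scanning neighbour by neighbour, only N³⁻/O²⁻ violates a trend: both have 10 electrons but Z(O)=8 > Z(N)=7, so O²⁻ should be the smaller of the two. That makes N³⁻ the one sitting a position early relative to where it belongs.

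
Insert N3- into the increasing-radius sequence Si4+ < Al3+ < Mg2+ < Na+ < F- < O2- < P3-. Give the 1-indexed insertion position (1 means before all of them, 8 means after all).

7

Electron counts and nuclear charges: Si4+ (Z=14, 10 e⁻), Al3+ (Z=13, 10 e⁻), Mg2+ (Z=12, 10 e⁻), Na+ (Z=11, 10 e⁻), F- (Z=9, 10 e⁻), O2- (Z=8, 10 e⁻), N3- (Z=7, 10 e⁻), P3- (Z=15, 18 e⁻). Si4+ < Al3+ (both 10 e⁻, Z=14>13); Al3+ < Mg2+ (both 10 e⁻, Z=13>12); Mg2+ < Na+ (isoelectronic, higher Z=12 is smaller); Na+ < F- (isoelectronic, higher Z=11 is smaller); F- < O2- (both 10 e⁻, Z=9>8); O2- < N3- (both 10 e⁻, Z=8>7); N3- < P3- (same group, period 2 vs 3).
Merged order: Si4+ < Al3+ < Mg2+ < Na+ < F- < O2- < N3- < P3- — N3- is number 7.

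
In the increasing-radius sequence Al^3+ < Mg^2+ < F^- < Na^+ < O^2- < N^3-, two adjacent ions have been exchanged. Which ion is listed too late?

Na^+

Check each adjacent pair. F^- and Na^+ are reversed: Na^+ and F^- share 10 electrons; the higher nuclear charge on Na (Z=11) contracts it more, so Na^+ < F^-. No other neighbouring pair contradicts the periodic trends, so Na^+ is the ion listed too late.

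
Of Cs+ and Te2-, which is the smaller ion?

Cs+

These species are isoelectronic with 54 electrons. The only difference is the number of protons: Cs+ (Z=55), Te2- (Z=52). The strongest nuclear pull (Cs+) gives the smallest ion.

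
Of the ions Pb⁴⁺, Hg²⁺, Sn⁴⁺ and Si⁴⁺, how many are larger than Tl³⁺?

1

Tabulating Z and e⁻: Si⁴⁺: 10 e⁻, Z=14, Sn⁴⁺: 46 e⁻, Z=50, Pb⁴⁺: 78 e⁻, Z=82, Tl³⁺: 78 e⁻, Z=81, Hg²⁺: 78 e⁻, Z=80. Si⁴⁺ < Sn⁴⁺ (same group, 2 shells fewer); Sn⁴⁺ < Pb⁴⁺ (same group, 1 shell fewer); Pb⁴⁺ < Tl³⁺ (isoelectronic, higher Z=82 is smaller); Tl³⁺ < Hg²⁺ (isoelectronic, higher Z=81 is smaller).
Overall: Si⁴⁺ < Sn⁴⁺ < Pb⁴⁺ < Tl³⁺ < Hg²⁺. Tl³⁺ has 3 below it and 1 above. So 1 is larger.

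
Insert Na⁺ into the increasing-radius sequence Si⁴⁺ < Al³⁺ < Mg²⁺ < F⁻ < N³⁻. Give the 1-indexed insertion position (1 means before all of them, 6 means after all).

Each ion has 10 electrons. The ranking follows nuclear charge in reverse — greater Z gives a smaller radius. Si⁴⁺ (Z=14), Al³⁺ (Z=13), Mg²⁺ (Z=12), Na⁺ (Z=11), F⁻ (Z=9), N³⁻ (Z=7).
Merged order: Si⁴⁺ < Al³⁺ < Mg²⁺ < Na⁺ < F⁻ < N³⁻ — Na⁺ is number 4.

4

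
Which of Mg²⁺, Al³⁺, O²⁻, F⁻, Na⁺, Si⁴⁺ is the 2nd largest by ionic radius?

Each ion has 10 electrons. The ranking follows nuclear charge in reverse — greater Z gives a smaller radius. Si⁴⁺ (Z=14), Al³⁺ (Z=13), Mg²⁺ (Z=12), Na⁺ (Z=11), F⁻ (Z=9), O²⁻ (Z=8).
Ordering: Si⁴⁺ < Al³⁺ < Mg²⁺ < Na⁺ < F⁻ < O²⁻. The 2nd largest is F⁻.

F⁻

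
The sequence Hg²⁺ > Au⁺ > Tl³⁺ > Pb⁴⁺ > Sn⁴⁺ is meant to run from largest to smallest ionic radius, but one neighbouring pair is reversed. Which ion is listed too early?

The pair Hg²⁺, Au⁺ is the wrong way round — Hg²⁺ and Au⁺ share 78 electrons; the higher nuclear charge on Hg (Z=80) contracts it more, so Hg²⁺ < Au⁺. All other adjacent pairs agree with periodic trends, so Hg²⁺ is the misplaced ion.

Hg²⁺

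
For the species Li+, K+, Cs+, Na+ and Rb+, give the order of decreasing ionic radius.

These ions sit in one column with identical charge. Each step down the periodic table adds a principal shell, increasing the radius.

Cs+ > Rb+ > K+ > Na+ > Li+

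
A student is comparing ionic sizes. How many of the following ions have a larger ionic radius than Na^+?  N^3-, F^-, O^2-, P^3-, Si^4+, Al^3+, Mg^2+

4

Electron counts and nuclear charges: Si^4+ has 10 e⁻ (Z=14), Al^3+ has 10 e⁻ (Z=13), Mg^2+ has 10 e⁻ (Z=12), Na^+ has 10 e⁻ (Z=11), F^- has 10 e⁻ (Z=9), O^2- has 10 e⁻ (Z=8), N^3- has 10 e⁻ (Z=7), P^3- has 18 e⁻ (Z=15). Si^4+ < Al^3+ (both 10 e⁻, Z=14>13); Al^3+ < Mg^2+ (isoelectronic, higher Z=13 is smaller); Mg^2+ < Na^+ (both 10 e⁻, Z=12>11); Na^+ < F^- (both 10 e⁻, Z=11>9); F^- < O^2- (both 10 e⁻, Z=9>8); O^2- < N^3- (isoelectronic, higher Z=8 is smaller); N^3- < P^3- (same group, period 2 vs 3).
Placing each against Na^+: smaller — Si^4+, Al^3+, Mg^2+; larger — F^-, O^2-, N^3-, P^3-. That's 4.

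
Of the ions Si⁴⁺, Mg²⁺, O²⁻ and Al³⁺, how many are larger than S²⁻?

Tabulating Z and e⁻: Si⁴⁺ (Z=14, 10 e⁻), Al³⁺ (Z=13, 10 e⁻), Mg²⁺ (Z=12, 10 e⁻), O²⁻ (Z=8, 10 e⁻), S²⁻ (Z=16, 18 e⁻). Si⁴⁺ < Al³⁺ (isoelectronic, higher Z=14 is smaller); Al³⁺ < Mg²⁺ (isoelectronic, higher Z=13 is smaller); Mg²⁺ < O²⁻ (both 10 e⁻, Z=12>8); O²⁻ < S²⁻ (same group, 1 shell fewer).
Relative to S²⁻, the ions that are larger are none. So 0 are larger.

0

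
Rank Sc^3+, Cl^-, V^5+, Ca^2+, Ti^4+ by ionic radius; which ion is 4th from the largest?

All of these have 18 electrons (isoelectronic). With the same electron cloud, the ion with the most protons pulls it in tightest. Nuclear charges: V^5+ (Z=23), Ti^4+ (Z=22), Sc^3+ (Z=21), Ca^2+ (Z=20), Cl^- (Z=17). Highest Z is smallest.
That gives V^5+ < Ti^4+ < Sc^3+ < Ca^2+ < Cl^-. From the largest end, number 4 is Ti^4+.

Ti^4+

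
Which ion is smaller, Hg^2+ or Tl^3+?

These species are isoelectronic with 78 electrons. The only difference is the number of protons: Tl^3+ (Z=81), Hg^2+ (Z=80). The strongest nuclear pull (Tl^3+) gives the smallest ion.

Tl^3+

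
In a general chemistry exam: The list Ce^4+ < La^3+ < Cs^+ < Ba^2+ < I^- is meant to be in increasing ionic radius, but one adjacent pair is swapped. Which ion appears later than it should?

Ba^2+

Check each adjacent pair. Cs^+ and Ba^2+ are reversed: Ba^2+ and Cs^+ share 54 electrons; the higher nuclear charge on Ba (Z=56) contracts it more, so Ba^2+ < Cs^+. No other neighbouring pair contradicts the periodic trends, so Ba^2+ is the ion listed too late.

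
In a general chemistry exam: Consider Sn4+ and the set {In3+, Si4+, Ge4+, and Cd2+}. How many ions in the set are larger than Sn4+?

Tabulating Z and e⁻: Si4+ has 10 e⁻ (Z=14), Ge4+ has 28 e⁻ (Z=32), Sn4+ has 46 e⁻ (Z=50), In3+ has 46 e⁻ (Z=49), Cd2+ has 46 e⁻ (Z=48). Si4+ < Ge4+ (same group, period 3 vs 4); Ge4+ < Sn4+ (same group, period 4 vs 5); Sn4+ < In3+ (both 46 e⁻, Z=50>49); In3+ < Cd2+ (both 46 e⁻, Z=49>48).
Overall: Si4+ < Ge4+ < Sn4+ < In3+ < Cd2+. Sn4+ has 2 below it and 2 above. So 2 are larger.

2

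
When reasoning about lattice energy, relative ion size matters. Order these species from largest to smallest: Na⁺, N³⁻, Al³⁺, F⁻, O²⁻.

These species are isoelectronic with 10 electrons. The only difference is the number of protons: Al³⁺ (Z=13), Na⁺ (Z=11), F⁻ (Z=9), O²⁻ (Z=8), N³⁻ (Z=7). The strongest nuclear pull (Al³⁺) gives the smallest ion.

N³⁻ > O²⁻ > F⁻ > Na⁺ > Al³⁺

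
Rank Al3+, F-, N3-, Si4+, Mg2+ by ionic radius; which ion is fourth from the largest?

Each ion has 10 electrons. The ranking follows nuclear charge in reverse — greater Z gives a smaller radius. Si4+ (Z=14), Al3+ (Z=13), Mg2+ (Z=12), F- (Z=9), N3- (Z=7).
So the order is Si4+ < Al3+ < Mg2+ < F- < N3-; the 4th-largest ion is Al3+.

Al3+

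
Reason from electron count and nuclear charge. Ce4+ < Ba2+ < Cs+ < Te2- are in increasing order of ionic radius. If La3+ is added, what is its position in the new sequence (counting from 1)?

All of these have 54 electrons (isoelectronic). With the same electron cloud, the ion with the most protons pulls it in tightest. Nuclear charges: Ce4+ (Z=58), La3+ (Z=57), Ba2+ (Z=56), Cs+ (Z=55), Te2- (Z=52). Highest Z is smallest.
The complete sequence is Ce4+ < La3+ < Ba2+ < Cs+ < Te2-. La3+ sits at position 2.

2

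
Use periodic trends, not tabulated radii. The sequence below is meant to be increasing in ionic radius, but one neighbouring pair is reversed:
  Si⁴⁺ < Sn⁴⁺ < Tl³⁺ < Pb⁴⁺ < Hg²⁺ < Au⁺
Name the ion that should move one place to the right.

Tl³⁺

The pair Tl³⁺, Pb⁴⁺ is the wrong way round — they are isoelectronic (78 e⁻) and Pb has more protons than Tl (82 vs 81), making Pb⁴⁺ smaller. All other adjacent pairs agree with periodic trends, so Tl³⁺ is the misplaced ion.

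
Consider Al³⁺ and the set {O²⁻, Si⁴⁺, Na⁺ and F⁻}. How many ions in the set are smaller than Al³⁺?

These species are isoelectronic with 10 electrons. The only difference is the number of protons: Si⁴⁺ (Z=14), Al³⁺ (Z=13), Na⁺ (Z=11), F⁻ (Z=9), O²⁻ (Z=8). The strongest nuclear pull (Si⁴⁺) gives the smallest ion.
Overall: Si⁴⁺ < Al³⁺ < Na⁺ < F⁻ < O²⁻. Al³⁺ has 1 below it and 3 above. So 1 is smaller.

1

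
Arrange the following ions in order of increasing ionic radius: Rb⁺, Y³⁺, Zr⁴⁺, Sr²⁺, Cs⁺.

First list Z and electron count for each: Zr⁴⁺ (Z=40, 36 e⁻), Y³⁺ (Z=39, 36 e⁻), Sr²⁺ (Z=38, 36 e⁻), Rb⁺ (Z=37, 36 e⁻), Cs⁺ (Z=55, 54 e⁻). Zr⁴⁺ < Y³⁺ (both 36 e⁻, Z=40>39); Y³⁺ < Sr²⁺ (isoelectronic, higher Z=39 is smaller); Sr²⁺ < Rb⁺ (both 36 e⁻, Z=38>37); Rb⁺ < Cs⁺ (same group, period 5 vs 6).

Zr⁴⁺ < Y³⁺ < Sr²⁺ < Rb⁺ < Cs⁺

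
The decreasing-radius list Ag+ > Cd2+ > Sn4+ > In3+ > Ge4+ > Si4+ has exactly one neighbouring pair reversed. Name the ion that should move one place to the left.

In3+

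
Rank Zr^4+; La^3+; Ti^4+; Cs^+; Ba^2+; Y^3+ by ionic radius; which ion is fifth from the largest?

Zr^4+

Tabulating Z and e⁻: Ti^4+ has 18 e⁻ (Z=22), Zr^4+ has 36 e⁻ (Z=40), Y^3+ has 36 e⁻ (Z=39), La^3+ has 54 e⁻ (Z=57), Ba^2+ has 54 e⁻ (Z=56), Cs^+ has 54 e⁻ (Z=55). Ti^4+ < Zr^4+ (same group, 1 shell fewer); Zr^4+ < Y^3+ (isoelectronic, higher Z=40 is smaller); Y^3+ < La^3+ (same group, period 5 vs 6); La^3+ < Ba^2+ (isoelectronic, higher Z=57 is smaller); Ba^2+ < Cs^+ (both 54 e⁻, Z=56>55).
Full ascending order: Ti^4+ < Zr^4+ < Y^3+ < La^3+ < Ba^2+ < Cs^+. Counting from the largest, position 5 is Zr^4+.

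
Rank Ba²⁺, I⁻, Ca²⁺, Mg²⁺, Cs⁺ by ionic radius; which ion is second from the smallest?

Ca²⁺

Work out protons and electrons: Mg²⁺ (Z=12, 10 e⁻), Ca²⁺ (Z=20, 18 e⁻), Ba²⁺ (Z=56, 54 e⁻), Cs⁺ (Z=55, 54 e⁻), I⁻ (Z=53, 54 e⁻). Mg²⁺ < Ca²⁺ (same group, period 3 vs 4); Ca²⁺ < Ba²⁺ (same group, period 4 vs 6); Ba²⁺ < Cs⁺ (isoelectronic, higher Z=56 is smaller); Cs⁺ < I⁻ (both 54 e⁻, Z=55>53).
Full ascending order: Mg²⁺ < Ca²⁺ < Ba²⁺ < Cs⁺ < I⁻. Counting from the smallest, position 2 is Ca²⁺.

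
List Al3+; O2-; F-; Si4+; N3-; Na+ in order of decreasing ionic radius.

N3- > O2- > F- > Na+ > Al3+ > Si4+

These species are isoelectronic with 10 electrons. The only difference is the number of protons: Si4+ (Z=14), Al3+ (Z=13), Na+ (Z=11), F- (Z=9), O2- (Z=8), N3- (Z=7). The strongest nuclear pull (Si4+) gives the smallest ion.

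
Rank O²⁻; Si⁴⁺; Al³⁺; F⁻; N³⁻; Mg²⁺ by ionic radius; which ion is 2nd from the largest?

All of these have 10 electrons (isoelectronic). With the same electron cloud, the ion with the most protons pulls it in tightest. Nuclear charges: Si⁴⁺ (Z=14), Al³⁺ (Z=13), Mg²⁺ (Z=12), F⁻ (Z=9), O²⁻ (Z=8), N³⁻ (Z=7). Highest Z is smallest.
Full ascending order: Si⁴⁺ < Al³⁺ < Mg²⁺ < F⁻ < O²⁻ < N³⁻. Counting from the largest, position 2 is O²⁻.

O²⁻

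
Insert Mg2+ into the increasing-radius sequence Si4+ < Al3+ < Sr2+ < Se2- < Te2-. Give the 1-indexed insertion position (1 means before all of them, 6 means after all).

3

Tabulating Z and e⁻: Si4+ (Z=14, 10 e⁻), Al3+ (Z=13, 10 e⁻), Mg2+ (Z=12, 10 e⁻), Sr2+ (Z=38, 36 e⁻), Se2- (Z=34, 36 e⁻), Te2- (Z=52, 54 e⁻). Si4+ < Al3+ (both 10 e⁻, Z=14>13); Al3+ < Mg2+ (both 10 e⁻, Z=13>12); Mg2+ < Sr2+ (same group, period 3 vs 5); Sr2+ < Se2- (isoelectronic, higher Z=38 is smaller); Se2- < Te2- (same group, 1 shell fewer).
With Mg2+ included the full order is Si4+ < Al3+ < Mg2+ < Sr2+ < Se2- < Te2-, so it takes position 3.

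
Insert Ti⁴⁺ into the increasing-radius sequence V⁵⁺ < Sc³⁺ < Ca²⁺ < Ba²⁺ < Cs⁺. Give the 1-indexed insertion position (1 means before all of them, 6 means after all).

2

Tabulating Z and e⁻: V⁵⁺: 18 e⁻, Z=23, Ti⁴⁺: 18 e⁻, Z=22, Sc³⁺: 18 e⁻, Z=21, Ca²⁺: 18 e⁻, Z=20, Ba²⁺: 54 e⁻, Z=56, Cs⁺: 54 e⁻, Z=55. V⁵⁺ < Ti⁴⁺ (isoelectronic, higher Z=23 is smaller); Ti⁴⁺ < Sc³⁺ (both 18 e⁻, Z=22>21); Sc³⁺ < Ca²⁺ (both 18 e⁻, Z=21>20); Ca²⁺ < Ba²⁺ (same group, 2 shells fewer); Ba²⁺ < Cs⁺ (both 54 e⁻, Z=56>55).
The complete sequence is V⁵⁺ < Ti⁴⁺ < Sc³⁺ < Ca²⁺ < Ba²⁺ < Cs⁺. Ti⁴⁺ sits at position 2.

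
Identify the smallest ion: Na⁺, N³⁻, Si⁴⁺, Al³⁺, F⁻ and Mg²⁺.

Each ion has 10 electrons. The ranking follows nuclear charge in reverse — greater Z gives a smaller radius. Si⁴⁺ (Z=14), Al³⁺ (Z=13), Mg²⁺ (Z=12), Na⁺ (Z=11), F⁻ (Z=9), N³⁻ (Z=7).

Si⁴⁺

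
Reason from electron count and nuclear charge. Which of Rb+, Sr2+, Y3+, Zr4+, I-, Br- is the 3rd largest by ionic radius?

First list Z and electron count for each: Zr4+: 36 e⁻, Z=40, Y3+: 36 e⁻, Z=39, Sr2+: 36 e⁻, Z=38, Rb+: 36 e⁻, Z=37, Br-: 36 e⁻, Z=35, I-: 54 e⁻, Z=53. Zr4+ < Y3+ (both 36 e⁻, Z=40>39); Y3+ < Sr2+ (isoelectronic, higher Z=39 is smaller); Sr2+ < Rb+ (both 36 e⁻, Z=38>37); Rb+ < Br- (both 36 e⁻, Z=37>35); Br- < I- (same group, period 4 vs 5).
Full ascending order: Zr4+ < Y3+ < Sr2+ < Rb+ < Br- < I-. Counting from the largest, position 3 is Rb+.

Rb+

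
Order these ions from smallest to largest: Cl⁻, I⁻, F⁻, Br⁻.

All are in the same group with charge -1. Radius grows down the group as n (the outermost shell) increases.

F⁻ < Cl⁻ < Br⁻ < I⁻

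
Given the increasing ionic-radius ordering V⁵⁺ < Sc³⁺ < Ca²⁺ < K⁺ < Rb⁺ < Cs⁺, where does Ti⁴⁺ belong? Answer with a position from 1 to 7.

2

Work out protons and electrons: V⁵⁺ (Z=23, 18 e⁻), Ti⁴⁺ (Z=22, 18 e⁻), Sc³⁺ (Z=21, 18 e⁻), Ca²⁺ (Z=20, 18 e⁻), K⁺ (Z=19, 18 e⁻), Rb⁺ (Z=37, 36 e⁻), Cs⁺ (Z=55, 54 e⁻). V⁵⁺ < Ti⁴⁺ (isoelectronic, higher Z=23 is smaller); Ti⁴⁺ < Sc³⁺ (isoelectronic, higher Z=22 is smaller); Sc³⁺ < Ca²⁺ (both 18 e⁻, Z=21>20); Ca²⁺ < K⁺ (isoelectronic, higher Z=20 is smaller); K⁺ < Rb⁺ (same group, 1 shell fewer); Rb⁺ < Cs⁺ (same group, 1 shell fewer).
The complete sequence is V⁵⁺ < Ti⁴⁺ < Sc³⁺ < Ca²⁺ < K⁺ < Rb⁺ < Cs⁺. Ti⁴⁺ sits at position 2.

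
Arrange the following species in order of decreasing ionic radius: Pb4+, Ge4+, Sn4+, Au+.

Au+ > Pb4+ > Sn4+ > Ge4+

Electron counts and nuclear charges: Ge4+: 28 e⁻, Z=32, Sn4+: 46 e⁻, Z=50, Pb4+: 78 e⁻, Z=82, Au+: 78 e⁻, Z=79. Ge4+ < Sn4+ (same group, 1 shell fewer); Sn4+ < Pb4+ (same group, period 5 vs 6); Pb4+ < Au+ (both 78 e⁻, Z=82>79).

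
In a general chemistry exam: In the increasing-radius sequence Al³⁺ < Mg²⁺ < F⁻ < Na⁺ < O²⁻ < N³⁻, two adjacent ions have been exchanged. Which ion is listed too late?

Na⁺

The pair F⁻, Na⁺ is the wrong way round — Na⁺ and F⁻ share 10 electrons; the higher nuclear charge on Na (Z=11) contracts it more, so Na⁺ < F⁻. All other adjacent pairs agree with periodic trends, so Na⁺ is the misplaced ion.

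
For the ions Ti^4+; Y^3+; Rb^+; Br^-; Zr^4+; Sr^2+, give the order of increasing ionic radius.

Ti^4+ < Zr^4+ < Y^3+ < Sr^2+ < Rb^+ < Br^-

Work out protons and electrons: Ti^4+ (Z=22, 18 e⁻), Zr^4+ (Z=40, 36 e⁻), Y^3+ (Z=39, 36 e⁻), Sr^2+ (Z=38, 36 e⁻), Rb^+ (Z=37, 36 e⁻), Br^- (Z=35, 36 e⁻). Ti^4+ < Zr^4+ (same group, period 4 vs 5); Zr^4+ < Y^3+ (isoelectronic, higher Z=40 is smaller); Y^3+ < Sr^2+ (both 36 e⁻, Z=39>38); Sr^2+ < Rb^+ (both 36 e⁻, Z=38>37); Rb^+ < Br^- (both 36 e⁻, Z=37>35).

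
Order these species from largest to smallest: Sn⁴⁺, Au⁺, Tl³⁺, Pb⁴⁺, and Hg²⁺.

Au⁺ > Hg²⁺ > Tl³⁺ > Pb⁴⁺ > Sn⁴⁺

Electron counts and nuclear charges: Sn⁴⁺ (Z=50, 46 e⁻), Pb⁴⁺ (Z=82, 78 e⁻), Tl³⁺ (Z=81, 78 e⁻), Hg²⁺ (Z=80, 78 e⁻), Au⁺ (Z=79, 78 e⁻). Sn⁴⁺ < Pb⁴⁺ (same group, period 5 vs 6); Pb⁴⁺ < Tl³⁺ (both 78 e⁻, Z=82>81); Tl³⁺ < Hg²⁺ (isoelectronic, higher Z=81 is smaller); Hg²⁺ < Au⁺ (both 78 e⁻, Z=80>79).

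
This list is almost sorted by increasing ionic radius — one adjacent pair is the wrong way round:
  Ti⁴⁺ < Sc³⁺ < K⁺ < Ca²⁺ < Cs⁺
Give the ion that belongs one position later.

K⁺

Scanning neighbour by neighbour, only K⁺/Ca²⁺ violates a trend: Ca²⁺ and K⁺ share 18 electrons; the higher nuclear charge on Ca (Z=20) contracts it more, so Ca²⁺ < K⁺. That makes K⁺ the one sitting a position early relative to where it belongs.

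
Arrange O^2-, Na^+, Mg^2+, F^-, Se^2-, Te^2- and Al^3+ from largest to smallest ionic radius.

Work out protons and electrons: Al^3+ has 10 e⁻ (Z=13), Mg^2+ has 10 e⁻ (Z=12), Na^+ has 10 e⁻ (Z=11), F^- has 10 e⁻ (Z=9), O^2- has 10 e⁻ (Z=8), Se^2- has 36 e⁻ (Z=34), Te^2- has 54 e⁻ (Z=52). Al^3+ < Mg^2+ (both 10 e⁻, Z=13>12); Mg^2+ < Na^+ (isoelectronic, higher Z=12 is smaller); Na^+ < F^- (isoelectronic, higher Z=11 is smaller); F^- < O^2- (isoelectronic, higher Z=9 is smaller); O^2- < Se^2- (same group, 2 shells fewer); Se^2- < Te^2- (same group, period 4 vs 5).

Te^2- > Se^2- > O^2- > F^- > Na^+ > Mg^2+ > Al^3+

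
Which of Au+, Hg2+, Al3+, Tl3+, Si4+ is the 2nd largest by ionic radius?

Work out protons and electrons: Si4+: 10 e⁻, Z=14, Al3+: 10 e⁻, Z=13, Tl3+: 78 e⁻, Z=81, Hg2+: 78 e⁻, Z=80, Au+: 78 e⁻, Z=79. Si4+ < Al3+ (isoelectronic, higher Z=14 is smaller); Al3+ < Tl3+ (same group, 3 shells fewer); Tl3+ < Hg2+ (isoelectronic, higher Z=81 is smaller); Hg2+ < Au+ (isoelectronic, higher Z=80 is smaller).
Ordering: Si4+ < Al3+ < Tl3+ < Hg2+ < Au+. The 2nd largest is Hg2+.

Hg2+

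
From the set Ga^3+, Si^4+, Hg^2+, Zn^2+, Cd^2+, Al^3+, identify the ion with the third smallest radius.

First list Z and electron count for each: Si^4+: 10 e⁻, Z=14, Al^3+: 10 e⁻, Z=13, Ga^3+: 28 e⁻, Z=31, Zn^2+: 28 e⁻, Z=30, Cd^2+: 46 e⁻, Z=48, Hg^2+: 78 e⁻, Z=80. Si^4+ < Al^3+ (both 10 e⁻, Z=14>13); Al^3+ < Ga^3+ (same group, period 3 vs 4); Ga^3+ < Zn^2+ (isoelectronic, higher Z=31 is smaller); Zn^2+ < Cd^2+ (same group, period 4 vs 5); Cd^2+ < Hg^2+ (same group, period 5 vs 6).
So the order is Si^4+ < Al^3+ < Ga^3+ < Zn^2+ < Cd^2+ < Hg^2+; the 3rd-smallest ion is Ga^3+.

Ga^3+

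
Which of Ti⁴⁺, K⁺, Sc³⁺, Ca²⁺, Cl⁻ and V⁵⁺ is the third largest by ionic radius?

Each ion has 18 electrons. The ranking follows nuclear charge in reverse — greater Z gives a smaller radius. V⁵⁺ (Z=23), Ti⁴⁺ (Z=22), Sc³⁺ (Z=21), Ca²⁺ (Z=20), K⁺ (Z=19), Cl⁻ (Z=17).
So the order is V⁵⁺ < Ti⁴⁺ < Sc³⁺ < Ca²⁺ < K⁺ < Cl⁻; the 3rd-largest ion is Ca²⁺.

Ca²⁺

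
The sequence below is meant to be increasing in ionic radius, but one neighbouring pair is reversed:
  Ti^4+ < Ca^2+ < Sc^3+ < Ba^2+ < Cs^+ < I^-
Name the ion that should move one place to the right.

Ca^2+

Check each adjacent pair. Ca^2+ and Sc^3+ are reversed: both have 18 electrons but Z(Sc)=21 > Z(Ca)=20, so Sc^3+ should be the smaller of the two. No other neighbouring pair contradicts the periodic trends, so Ca^2+ is the ion listed too early.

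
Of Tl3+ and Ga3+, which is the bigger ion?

Tl3+

All are in the same group with charge +3. Radius grows down the group as n (the outermost shell) increases.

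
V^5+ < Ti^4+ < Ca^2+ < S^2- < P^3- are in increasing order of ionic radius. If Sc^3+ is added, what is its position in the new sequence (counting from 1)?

3

Each ion has 18 electrons. The ranking follows nuclear charge in reverse — greater Z gives a smaller radius. V^5+ (Z=23), Ti^4+ (Z=22), Sc^3+ (Z=21), Ca^2+ (Z=20), S^2- (Z=16), P^3- (Z=15).
Putting Sc^3+ in gives V^5+ < Ti^4+ < Sc^3+ < Ca^2+ < S^2- < P^3-; it lands at slot 3.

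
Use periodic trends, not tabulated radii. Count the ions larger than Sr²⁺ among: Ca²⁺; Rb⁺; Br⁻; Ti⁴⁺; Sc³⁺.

2

Electron counts and nuclear charges: Ti⁴⁺: 18 e⁻, Z=22, Sc³⁺: 18 e⁻, Z=21, Ca²⁺: 18 e⁻, Z=20, Sr²⁺: 36 e⁻, Z=38, Rb⁺: 36 e⁻, Z=37, Br⁻: 36 e⁻, Z=35. Ti⁴⁺ < Sc³⁺ (isoelectronic, higher Z=22 is smaller); Sc³⁺ < Ca²⁺ (isoelectronic, higher Z=21 is smaller); Ca²⁺ < Sr²⁺ (same group, 1 shell fewer); Sr²⁺ < Rb⁺ (both 36 e⁻, Z=38>37); Rb⁺ < Br⁻ (isoelectronic, higher Z=37 is smaller).
Relative to Sr²⁺, the ions that are larger are Rb⁺, Br⁻. That's 2.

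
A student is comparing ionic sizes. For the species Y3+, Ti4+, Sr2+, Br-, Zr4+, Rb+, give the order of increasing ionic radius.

Ti4+ < Zr4+ < Y3+ < Sr2+ < Rb+ < Br-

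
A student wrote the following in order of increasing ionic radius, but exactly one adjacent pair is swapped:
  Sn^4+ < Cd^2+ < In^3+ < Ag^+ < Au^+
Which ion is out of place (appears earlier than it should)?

Check each adjacent pair. Cd^2+ and In^3+ are reversed: both have 46 electrons but Z(In)=49 > Z(Cd)=48, so In^3+ should be the smaller of the two. No other neighbouring pair contradicts the periodic trends, so Cd^2+ is the ion listed too early.

Cd^2+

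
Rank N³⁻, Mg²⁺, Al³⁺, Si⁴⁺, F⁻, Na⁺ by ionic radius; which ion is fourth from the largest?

These species are isoelectronic with 10 electrons. The only difference is the number of protons: Si⁴⁺ (Z=14), Al³⁺ (Z=13), Mg²⁺ (Z=12), Na⁺ (Z=11), F⁻ (Z=9), N³⁻ (Z=7). The strongest nuclear pull (Si⁴⁺) gives the smallest ion.
That gives Si⁴⁺ < Al³⁺ < Mg²⁺ < Na⁺ < F⁻ < N³⁻. From the largest end, number 4 is Mg²⁺.

Mg²⁺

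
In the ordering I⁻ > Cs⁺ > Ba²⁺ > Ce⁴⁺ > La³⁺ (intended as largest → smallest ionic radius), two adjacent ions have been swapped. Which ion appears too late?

La³⁺

Check each adjacent pair. Ce⁴⁺ and La³⁺ are reversed: both have 54 electrons but Z(Ce)=58 > Z(La)=57, so Ce⁴⁺ should be the smaller of the two. No other neighbouring pair contradicts the periodic trends, so La³⁺ is the ion listed too late.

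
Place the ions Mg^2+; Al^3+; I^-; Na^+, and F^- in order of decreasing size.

Tabulating Z and e⁻: Al^3+ has 10 e⁻ (Z=13), Mg^2+ has 10 e⁻ (Z=12), Na^+ has 10 e⁻ (Z=11), F^- has 10 e⁻ (Z=9), I^- has 54 e⁻ (Z=53). Al^3+ < Mg^2+ (both 10 e⁻, Z=13>12); Mg^2+ < Na^+ (isoelectronic, higher Z=12 is smaller); Na^+ < F^- (isoelectronic, higher Z=11 is smaller); F^- < I^- (same group, 3 shells fewer).

I^- > F^- > Na^+ > Mg^2+ > Al^3+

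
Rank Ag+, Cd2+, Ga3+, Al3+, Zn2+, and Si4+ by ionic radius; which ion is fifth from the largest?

Work out protons and electrons: Si4+ (Z=14, 10 e⁻), Al3+ (Z=13, 10 e⁻), Ga3+ (Z=31, 28 e⁻), Zn2+ (Z=30, 28 e⁻), Cd2+ (Z=48, 46 e⁻), Ag+ (Z=47, 46 e⁻). Si4+ < Al3+ (isoelectronic, higher Z=14 is smaller); Al3+ < Ga3+ (same group, 1 shell fewer); Ga3+ < Zn2+ (both 28 e⁻, Z=31>30); Zn2+ < Cd2+ (same group, period 4 vs 5); Cd2+ < Ag+ (isoelectronic, higher Z=48 is smaller).
So the order is Si4+ < Al3+ < Ga3+ < Zn2+ < Cd2+ < Ag+; the 5th-largest ion is Al3+.

Al3+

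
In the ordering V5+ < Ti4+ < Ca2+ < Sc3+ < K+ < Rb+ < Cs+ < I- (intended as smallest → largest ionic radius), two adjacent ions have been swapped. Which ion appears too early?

Ca2+

The pair Ca2+, Sc3+ is the wrong way round — both have 18 electrons but Z(Sc)=21 > Z(Ca)=20, so Sc3+ should be the smaller of the two. All other adjacent pairs agree with periodic trends, so Ca2+ is the misplaced ion.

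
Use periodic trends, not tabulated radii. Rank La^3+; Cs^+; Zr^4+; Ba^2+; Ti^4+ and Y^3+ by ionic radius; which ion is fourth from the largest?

Tabulating Z and e⁻: Ti^4+: 18 e⁻, Z=22, Zr^4+: 36 e⁻, Z=40, Y^3+: 36 e⁻, Z=39, La^3+: 54 e⁻, Z=57, Ba^2+: 54 e⁻, Z=56, Cs^+: 54 e⁻, Z=55. Ti^4+ < Zr^4+ (same group, period 4 vs 5); Zr^4+ < Y^3+ (isoelectronic, higher Z=40 is smaller); Y^3+ < La^3+ (same group, 1 shell fewer); La^3+ < Ba^2+ (both 54 e⁻, Z=57>56); Ba^2+ < Cs^+ (both 54 e⁻, Z=56>55).
Full ascending order: Ti^4+ < Zr^4+ < Y^3+ < La^3+ < Ba^2+ < Cs^+. Counting from the largest, position 4 is Y^3+.

Y^3+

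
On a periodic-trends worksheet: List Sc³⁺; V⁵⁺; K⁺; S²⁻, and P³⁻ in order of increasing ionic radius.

Each ion has 18 electrons. The ranking follows nuclear charge in reverse — greater Z gives a smaller radius. V⁵⁺ (Z=23), Sc³⁺ (Z=21), K⁺ (Z=19), S²⁻ (Z=16), P³⁻ (Z=15).

V⁵⁺ < Sc³⁺ < K⁺ < S²⁻ < P³⁻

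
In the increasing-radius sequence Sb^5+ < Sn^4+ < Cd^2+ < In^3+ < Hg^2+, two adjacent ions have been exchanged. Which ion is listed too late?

Scanning neighbour by neighbour, only Cd^2+/In^3+ violates a trend: In^3+ and Cd^2+ share 46 electrons; the higher nuclear charge on In (Z=49) contracts it more, so In^3+ < Cd^2+. That makes In^3+ the one sitting a position late relative to where it belongs.

In^3+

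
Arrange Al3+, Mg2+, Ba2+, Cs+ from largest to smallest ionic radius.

Cs+ > Ba2+ > Mg2+ > Al3+

Tabulating Z and e⁻: Al3+: 10 e⁻, Z=13, Mg2+: 10 e⁻, Z=12, Ba2+: 54 e⁻, Z=56, Cs+: 54 e⁻, Z=55. Al3+ < Mg2+ (isoelectronic, higher Z=13 is smaller); Mg2+ < Ba2+ (same group, 3 shells fewer); Ba2+ < Cs+ (both 54 e⁻, Z=56>55).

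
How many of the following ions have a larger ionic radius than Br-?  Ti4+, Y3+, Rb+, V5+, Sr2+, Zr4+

0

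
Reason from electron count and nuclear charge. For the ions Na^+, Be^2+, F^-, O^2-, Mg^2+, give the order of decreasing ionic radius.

O^2- > F^- > Na^+ > Mg^2+ > Be^2+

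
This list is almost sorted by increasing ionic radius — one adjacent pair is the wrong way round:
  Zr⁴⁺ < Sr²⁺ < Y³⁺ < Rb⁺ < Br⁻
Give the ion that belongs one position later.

Compare adjacent ions: both have 36 electrons but Z(Y)=39 > Z(Sr)=38, so Y³⁺ should be the smaller of the two — yet in this increasing list Sr²⁺ sits before Y³⁺. Nothing else is reversed, so Sr²⁺ should move one place to the right.

Sr²⁺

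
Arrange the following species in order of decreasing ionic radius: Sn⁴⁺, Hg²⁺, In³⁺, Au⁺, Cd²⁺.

First list Z and electron count for each: Sn⁴⁺ has 46 e⁻ (Z=50), In³⁺ has 46 e⁻ (Z=49), Cd²⁺ has 46 e⁻ (Z=48), Hg²⁺ has 78 e⁻ (Z=80), Au⁺ has 78 e⁻ (Z=79). Sn⁴⁺ < In³⁺ (isoelectronic, higher Z=50 is smaller); In³⁺ < Cd²⁺ (isoelectronic, higher Z=49 is smaller); Cd²⁺ < Hg²⁺ (same group, period 5 vs 6); Hg²⁺ < Au⁺ (isoelectronic, higher Z=80 is smaller).

Au⁺ > Hg²⁺ > Cd²⁺ > In³⁺ > Sn⁴⁺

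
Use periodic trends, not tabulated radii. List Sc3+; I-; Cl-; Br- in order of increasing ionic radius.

Tabulating Z and e⁻: Sc3+ has 18 e⁻ (Z=21), Cl- has 18 e⁻ (Z=17), Br- has 36 e⁻ (Z=35), I- has 54 e⁻ (Z=53). Sc3+ < Cl- (isoelectronic, higher Z=21 is smaller); Cl- < Br- (same group, period 3 vs 4); Br- < I- (same group, period 4 vs 5).

Sc3+ < Cl- < Br- < I-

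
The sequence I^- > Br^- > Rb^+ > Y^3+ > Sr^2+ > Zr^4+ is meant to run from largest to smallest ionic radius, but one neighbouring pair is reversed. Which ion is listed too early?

Y^3+

The pair Y^3+, Sr^2+ is the wrong way round — Y^3+ and Sr^2+ share 36 electrons; the higher nuclear charge on Y (Z=39) contracts it more, so Y^3+ < Sr^2+. All other adjacent pairs agree with periodic trends, so Y^3+ is the misplaced ion.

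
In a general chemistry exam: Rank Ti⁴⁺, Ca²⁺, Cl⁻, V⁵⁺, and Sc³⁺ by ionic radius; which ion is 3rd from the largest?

Sc³⁺

Isoelectronic series (18 e⁻ each). Size is set by nuclear charge: more protons means a smaller ion. V⁵⁺ (Z=23), Ti⁴⁺ (Z=22), Sc³⁺ (Z=21), Ca²⁺ (Z=20), Cl⁻ (Z=17).
So the order is V⁵⁺ < Ti⁴⁺ < Sc³⁺ < Ca²⁺ < Cl⁻; the 3rd-largest ion is Sc³⁺.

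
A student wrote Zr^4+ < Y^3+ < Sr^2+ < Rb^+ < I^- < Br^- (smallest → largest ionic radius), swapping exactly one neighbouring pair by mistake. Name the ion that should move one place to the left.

Scanning neighbour by neighbour, only I^-/Br^- violates a trend: both in group 17 with the same charge; Br^- (period 4) has the smaller radius. That makes Br^- the one sitting a position late relative to where it belongs.

Br^-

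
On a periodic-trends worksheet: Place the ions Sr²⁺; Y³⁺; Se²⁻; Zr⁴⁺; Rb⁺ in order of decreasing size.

These species are isoelectronic with 36 electrons. The only difference is the number of protons: Zr⁴⁺ (Z=40), Y³⁺ (Z=39), Sr²⁺ (Z=38), Rb⁺ (Z=37), Se²⁻ (Z=34). The strongest nuclear pull (Zr⁴⁺) gives the smallest ion.

Se²⁻ > Rb⁺ > Sr²⁺ > Y³⁺ > Zr⁴⁺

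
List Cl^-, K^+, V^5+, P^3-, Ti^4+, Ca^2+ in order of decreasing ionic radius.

Isoelectronic series (18 e⁻ each). Size is set by nuclear charge: more protons means a smaller ion. V^5+ (Z=23), Ti^4+ (Z=22), Ca^2+ (Z=20), K^+ (Z=19), Cl^- (Z=17), P^3- (Z=15).

P^3- > Cl^- > K^+ > Ca^2+ > Ti^4+ > V^5+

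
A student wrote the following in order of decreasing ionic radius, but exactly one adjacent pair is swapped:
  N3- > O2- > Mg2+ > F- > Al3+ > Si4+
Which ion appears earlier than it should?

Mg2+

Compare adjacent ions: both have 10 electrons but Z(Mg)=12 > Z(F)=9, so Mg2+ should be the smaller of the two — yet in this decreasing list Mg2+ sits before F-. Nothing else is reversed, so Mg2+ should move one place to the right.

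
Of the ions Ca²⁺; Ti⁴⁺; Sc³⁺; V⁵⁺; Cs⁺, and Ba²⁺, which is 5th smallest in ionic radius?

Electron counts and nuclear charges: V⁵⁺ has 18 e⁻ (Z=23), Ti⁴⁺ has 18 e⁻ (Z=22), Sc³⁺ has 18 e⁻ (Z=21), Ca²⁺ has 18 e⁻ (Z=20), Ba²⁺ has 54 e⁻ (Z=56), Cs⁺ has 54 e⁻ (Z=55). V⁵⁺ < Ti⁴⁺ (both 18 e⁻, Z=23>22); Ti⁴⁺ < Sc³⁺ (isoelectronic, higher Z=22 is smaller); Sc³⁺ < Ca²⁺ (both 18 e⁻, Z=21>20); Ca²⁺ < Ba²⁺ (same group, period 4 vs 6); Ba²⁺ < Cs⁺ (both 54 e⁻, Z=56>55).
So the order is V⁵⁺ < Ti⁴⁺ < Sc³⁺ < Ca²⁺ < Ba²⁺ < Cs⁺; the 5th-smallest ion is Ba²⁺.

Ba²⁺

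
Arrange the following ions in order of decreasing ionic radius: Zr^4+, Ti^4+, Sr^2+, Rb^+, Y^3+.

Rb^+ > Sr^2+ > Y^3+ > Zr^4+ > Ti^4+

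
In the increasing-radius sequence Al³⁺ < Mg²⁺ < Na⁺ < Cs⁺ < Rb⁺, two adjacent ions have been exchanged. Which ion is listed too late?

Rb⁺

The pair Cs⁺, Rb⁺ is the wrong way round — Rb⁺ and Cs⁺ are in one column with the same charge; the lighter period-5 ion has one fewer shell and is smaller. All other adjacent pairs agree with periodic trends, so Rb⁺ is the misplaced ion.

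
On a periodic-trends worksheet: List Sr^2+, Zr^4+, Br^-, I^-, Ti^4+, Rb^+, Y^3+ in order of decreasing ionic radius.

I^- > Br^- > Rb^+ > Sr^2+ > Y^3+ > Zr^4+ > Ti^4+

Tabulating Z and e⁻: Ti^4+ (Z=22, 18 e⁻), Zr^4+ (Z=40, 36 e⁻), Y^3+ (Z=39, 36 e⁻), Sr^2+ (Z=38, 36 e⁻), Rb^+ (Z=37, 36 e⁻), Br^- (Z=35, 36 e⁻), I^- (Z=53, 54 e⁻). Ti^4+ < Zr^4+ (same group, period 4 vs 5); Zr^4+ < Y^3+ (isoelectronic, higher Z=40 is smaller); Y^3+ < Sr^2+ (isoelectronic, higher Z=39 is smaller); Sr^2+ < Rb^+ (both 36 e⁻, Z=38>37); Rb^+ < Br^- (isoelectronic, higher Z=37 is smaller); Br^- < I^- (same group, 1 shell fewer).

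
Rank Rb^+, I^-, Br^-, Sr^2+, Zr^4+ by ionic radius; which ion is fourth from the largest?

Sr^2+

Zr^4+: 36 e⁻, Z=40, Sr^2+: 36 e⁻, Z=38, Rb^+: 36 e⁻, Z=37, Br^-: 36 e⁻, Z=35, I^-: 54 e⁻, Z=53. Zr^4+ < Sr^2+ (isoelectronic, higher Z=40 is smaller); Sr^2+ < Rb^+ (both 36 e⁻, Z=38>37); Rb^+ < Br^- (both 36 e⁻, Z=37>35); Br^- < I^- (same group, period 4 vs 5).
That gives Zr^4+ < Sr^2+ < Rb^+ < Br^- < I^-. From the largest end, number 4 is Sr^2+.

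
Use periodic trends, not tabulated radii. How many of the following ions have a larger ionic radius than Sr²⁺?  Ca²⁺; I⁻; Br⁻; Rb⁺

3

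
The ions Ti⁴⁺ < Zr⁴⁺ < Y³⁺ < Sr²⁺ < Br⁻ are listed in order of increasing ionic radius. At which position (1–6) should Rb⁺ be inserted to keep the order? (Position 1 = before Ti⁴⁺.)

5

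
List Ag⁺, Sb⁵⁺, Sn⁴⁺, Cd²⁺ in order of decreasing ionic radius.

Ag⁺ > Cd²⁺ > Sn⁴⁺ > Sb⁵⁺

Each ion has 46 electrons. The ranking follows nuclear charge in reverse — greater Z gives a smaller radius. Sb⁵⁺ (Z=51), Sn⁴⁺ (Z=50), Cd²⁺ (Z=48), Ag⁺ (Z=47).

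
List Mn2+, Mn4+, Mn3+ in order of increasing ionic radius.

Mn4+ < Mn3+ < Mn2+

Same element, different charge: the more highly charged cation has fewer electrons and a greater effective nuclear charge per electron, making Mn4+ the smallest.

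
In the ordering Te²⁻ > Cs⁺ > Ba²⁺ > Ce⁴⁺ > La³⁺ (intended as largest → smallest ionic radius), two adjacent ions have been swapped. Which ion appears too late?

La³⁺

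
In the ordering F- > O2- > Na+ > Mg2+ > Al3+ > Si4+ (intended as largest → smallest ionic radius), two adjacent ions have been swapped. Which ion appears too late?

The pair F-, O2- is the wrong way round — F- and O2- share 10 electrons; the higher nuclear charge on F (Z=9) contracts it more, so F- < O2-. All other adjacent pairs agree with periodic trends, so O2- is the misplaced ion.

O2-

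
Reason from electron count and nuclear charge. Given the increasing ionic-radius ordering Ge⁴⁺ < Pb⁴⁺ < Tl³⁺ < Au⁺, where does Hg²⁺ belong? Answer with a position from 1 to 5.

Electron counts and nuclear charges: Ge⁴⁺: 28 e⁻, Z=32, Pb⁴⁺: 78 e⁻, Z=82, Tl³⁺: 78 e⁻, Z=81, Hg²⁺: 78 e⁻, Z=80, Au⁺: 78 e⁻, Z=79. Ge⁴⁺ < Pb⁴⁺ (same group, period 4 vs 6); Pb⁴⁺ < Tl³⁺ (both 78 e⁻, Z=82>81); Tl³⁺ < Hg²⁺ (both 78 e⁻, Z=81>80); Hg²⁺ < Au⁺ (isoelectronic, higher Z=80 is smaller).
The complete sequence is Ge⁴⁺ < Pb⁴⁺ < Tl³⁺ < Hg²⁺ < Au⁺. Hg²⁺ sits at position 4.

4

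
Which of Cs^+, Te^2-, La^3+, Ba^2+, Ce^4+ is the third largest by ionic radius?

Ba^2+

These species are isoelectronic with 54 electrons. The only difference is the number of protons: Ce^4+ (Z=58), La^3+ (Z=57), Ba^2+ (Z=56), Cs^+ (Z=55), Te^2- (Z=52). The strongest nuclear pull (Ce^4+) gives the smallest ion.
So the order is Ce^4+ < La^3+ < Ba^2+ < Cs^+ < Te^2-; the 3rd-largest ion is Ba^2+.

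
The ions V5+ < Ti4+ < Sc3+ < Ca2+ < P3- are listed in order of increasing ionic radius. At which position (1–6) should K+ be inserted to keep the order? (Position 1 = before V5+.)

Each ion has 18 electrons. The ranking follows nuclear charge in reverse — greater Z gives a smaller radius. V5+ (Z=23), Ti4+ (Z=22), Sc3+ (Z=21), Ca2+ (Z=20), K+ (Z=19), P3- (Z=15).
The complete sequence is V5+ < Ti4+ < Sc3+ < Ca2+ < K+ < P3-. K+ sits at position 5.

5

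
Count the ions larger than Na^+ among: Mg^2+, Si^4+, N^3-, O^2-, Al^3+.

All of these have 10 electrons (isoelectronic). With the same electron cloud, the ion with the most protons pulls it in tightest. Nuclear charges: Si^4+ (Z=14), Al^3+ (Z=13), Mg^2+ (Z=12), Na^+ (Z=11), O^2- (Z=8), N^3- (Z=7). Highest Z is smallest.
Ordering all of them (including Na^+) by radius gives Si^4+ < Al^3+ < Mg^2+ < Na^+ < O^2- < N^3-. That's 2.

2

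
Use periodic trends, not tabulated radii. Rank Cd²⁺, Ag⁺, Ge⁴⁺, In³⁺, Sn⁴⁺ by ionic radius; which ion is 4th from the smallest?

Cd²⁺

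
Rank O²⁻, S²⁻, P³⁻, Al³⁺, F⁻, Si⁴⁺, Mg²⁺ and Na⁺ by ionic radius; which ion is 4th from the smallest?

Si⁴⁺ (Z=14, 10 e⁻), Al³⁺ (Z=13, 10 e⁻), Mg²⁺ (Z=12, 10 e⁻), Na⁺ (Z=11, 10 e⁻), F⁻ (Z=9, 10 e⁻), O²⁻ (Z=8, 10 e⁻), S²⁻ (Z=16, 18 e⁻), P³⁻ (Z=15, 18 e⁻). Si⁴⁺ < Al³⁺ (both 10 e⁻, Z=14>13); Al³⁺ < Mg²⁺ (isoelectronic, higher Z=13 is smaller); Mg²⁺ < Na⁺ (isoelectronic, higher Z=12 is smaller); Na⁺ < F⁻ (isoelectronic, higher Z=11 is smaller); F⁻ < O²⁻ (isoelectronic, higher Z=9 is smaller); O²⁻ < S²⁻ (same group, 1 shell fewer); S²⁻ < P³⁻ (isoelectronic, higher Z=16 is smaller).
So the order is Si⁴⁺ < Al³⁺ < Mg²⁺ < Na⁺ < F⁻ < O²⁻ < S²⁻ < P³⁻; the 4th-smallest ion is Na⁺.

Na⁺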